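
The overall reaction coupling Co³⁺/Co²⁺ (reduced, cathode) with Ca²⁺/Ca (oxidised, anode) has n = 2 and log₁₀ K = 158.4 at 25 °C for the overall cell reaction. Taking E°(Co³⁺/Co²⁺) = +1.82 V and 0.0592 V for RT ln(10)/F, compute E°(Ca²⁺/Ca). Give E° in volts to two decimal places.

E°cell = (0.0592/n)·log K = (0.0592/2)(158.4) = +4.689 V.
Since Co³⁺/Co²⁺ is the cathode and Ca²⁺/Ca the anode, E°cell = E°(Co³⁺/Co²⁺) − E°(Ca²⁺/Ca).
So E°(Ca²⁺/Ca) = E°(Co³⁺/Co²⁺) − E°cell = (+1.82) − (+4.689) = -2.87 V.

-2.87 V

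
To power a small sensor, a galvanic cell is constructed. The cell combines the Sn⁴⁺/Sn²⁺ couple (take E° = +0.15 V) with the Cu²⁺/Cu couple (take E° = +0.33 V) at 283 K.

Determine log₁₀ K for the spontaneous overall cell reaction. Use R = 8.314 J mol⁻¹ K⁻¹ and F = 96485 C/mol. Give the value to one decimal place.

Cathode: Cu²⁺/Cu; anode: Sn⁴⁺/Sn²⁺. E°cell = (+0.33) − (+0.15) = +0.18 V, with n = 2.
ΔG° = −nFE° = −RT ln K, so ln K = nFE°/(RT) = (2)(96485)(+0.18) / ((8.314)(283)) = 14.763.
log₁₀ K = 14.763 / ln 10 = 6.4.

6.4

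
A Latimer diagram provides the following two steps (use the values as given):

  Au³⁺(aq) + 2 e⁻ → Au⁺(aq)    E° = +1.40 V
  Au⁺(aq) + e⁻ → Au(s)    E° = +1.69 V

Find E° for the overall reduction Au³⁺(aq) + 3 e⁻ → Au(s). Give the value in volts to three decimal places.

+1.497 V

Standard free energies of sequential steps add: ΔG°₃ = ΔG°₁ + ΔG°₂, so n₃E°₃ = n₁E°₁ + n₂E°₂.
E°₃ = (2×+1.40 + 1×+1.69) / 3 = (+4.490) / 3 = +1.497 V.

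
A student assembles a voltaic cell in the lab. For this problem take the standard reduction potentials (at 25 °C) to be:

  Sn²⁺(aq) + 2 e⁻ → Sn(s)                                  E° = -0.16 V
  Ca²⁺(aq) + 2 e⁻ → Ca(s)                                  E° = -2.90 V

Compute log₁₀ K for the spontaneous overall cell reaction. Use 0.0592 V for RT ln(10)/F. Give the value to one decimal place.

Cathode: Sn²⁺/Sn; anode: Ca²⁺/Ca. E°cell = +2.74 V, n = 2.
log K = nE°cell / 0.0592 = (2)(+2.74) / 0.0592 = 92.6.

92.6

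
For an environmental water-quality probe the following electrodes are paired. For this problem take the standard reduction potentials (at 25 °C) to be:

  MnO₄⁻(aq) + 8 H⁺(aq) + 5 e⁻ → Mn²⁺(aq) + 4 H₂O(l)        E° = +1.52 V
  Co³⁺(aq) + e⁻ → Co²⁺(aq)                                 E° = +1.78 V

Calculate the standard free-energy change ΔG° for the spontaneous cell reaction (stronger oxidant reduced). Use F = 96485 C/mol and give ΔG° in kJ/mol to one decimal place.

-125.4 kJ/mol

Co³⁺/Co²⁺ (E° = +1.78 V) is the cathode; MnO₄⁻/Mn²⁺ (E° = +1.52 V) is the anode, so E°cell = +0.26 V.
Balancing electrons gives n = 5 (lcm of 1 and 5).
ΔG° = −nFE° = −(5)(96485)(+0.26) = -125,430 J = -125.4 kJ/mol.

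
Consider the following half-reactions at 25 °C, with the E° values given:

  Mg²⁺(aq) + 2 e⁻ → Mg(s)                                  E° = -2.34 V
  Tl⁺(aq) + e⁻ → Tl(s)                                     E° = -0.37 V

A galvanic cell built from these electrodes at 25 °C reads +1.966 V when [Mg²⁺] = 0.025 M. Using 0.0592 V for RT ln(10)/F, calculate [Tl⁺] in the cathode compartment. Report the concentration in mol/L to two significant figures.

Tl⁺/Tl is the cathode, Mg²⁺/Mg the anode: E°cell = +1.97 V, n = 2.
Overall reaction: 2 Tl⁺(aq) + Mg(s) → 2 Tl(s) + Mg²⁺(aq); Q = [Mg²⁺]^1/[Tl⁺]^2.
From E = E° − (0.0592/n) log Q: log Q = (E° − E)·n/0.0592 = (+1.97 − (+1.966))·2/0.0592 = 0.1351.
So 2·log[Tl⁺] = 1·log(0.025) − log Q = -1.6021 − (0.1351) = -1.7372; log[Tl⁺] = -1.7372 / 2 = -0.8686; [Tl⁺] = 10^(-0.8686) ≈ 0.14 M.

0.14 M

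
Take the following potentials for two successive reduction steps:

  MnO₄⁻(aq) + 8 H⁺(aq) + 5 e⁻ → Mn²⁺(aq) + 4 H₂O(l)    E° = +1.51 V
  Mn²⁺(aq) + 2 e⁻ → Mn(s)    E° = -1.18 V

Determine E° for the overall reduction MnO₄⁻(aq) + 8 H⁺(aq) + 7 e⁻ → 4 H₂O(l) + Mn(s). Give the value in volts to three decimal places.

Standard free energies of sequential steps add: ΔG°₃ = ΔG°₁ + ΔG°₂, so n₃E°₃ = n₁E°₁ + n₂E°₂.
E°₃ = (5×+1.51 + 2×-1.18) / 7 = (+5.190) / 7 = +0.741 V.

+0.741 V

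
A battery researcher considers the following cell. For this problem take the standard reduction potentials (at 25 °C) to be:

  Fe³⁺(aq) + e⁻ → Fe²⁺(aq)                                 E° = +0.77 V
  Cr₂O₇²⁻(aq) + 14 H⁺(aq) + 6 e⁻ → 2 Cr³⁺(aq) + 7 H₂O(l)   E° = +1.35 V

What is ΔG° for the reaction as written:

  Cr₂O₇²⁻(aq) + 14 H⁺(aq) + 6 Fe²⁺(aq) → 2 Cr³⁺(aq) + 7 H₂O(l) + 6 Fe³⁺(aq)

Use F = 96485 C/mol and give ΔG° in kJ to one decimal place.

As written, Cr₂O₇²⁻/Cr³⁺ is reduced (cathode) and Fe³⁺/Fe²⁺ is oxidised (anode), so E°cell = (+1.35) − (+0.77) = +0.58 V.
Balancing electrons gives n = 6.
ΔG° = −nFE° = −(6)(96485)(+0.58) = -335,768 J = -335.8 kJ.

-335.8 kJ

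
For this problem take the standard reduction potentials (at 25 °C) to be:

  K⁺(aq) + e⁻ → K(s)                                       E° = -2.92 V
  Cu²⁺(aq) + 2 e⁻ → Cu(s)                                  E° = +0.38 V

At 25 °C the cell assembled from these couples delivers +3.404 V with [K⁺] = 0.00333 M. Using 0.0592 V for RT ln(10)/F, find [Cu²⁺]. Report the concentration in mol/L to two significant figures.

0.036 M

Cu²⁺/Cu is the cathode, K⁺/K the anode: E°cell = +3.30 V, n = 2.
Overall reaction: Cu²⁺(aq) + 2 K(s) → Cu(s) + 2 K⁺(aq); Q = [K⁺]^2/[Cu²⁺]^1.
From E = E° − (0.0592/n) log Q: log Q = (E° − E)·n/0.0592 = (+3.30 − (+3.404))·2/0.0592 = -3.5135.
So 1·log[Cu²⁺] = 2·log(0.00333) − log Q = -4.9551 − (-3.5135) = -1.4416; [Cu²⁺] = 10^(-1.4416) ≈ 0.036 M.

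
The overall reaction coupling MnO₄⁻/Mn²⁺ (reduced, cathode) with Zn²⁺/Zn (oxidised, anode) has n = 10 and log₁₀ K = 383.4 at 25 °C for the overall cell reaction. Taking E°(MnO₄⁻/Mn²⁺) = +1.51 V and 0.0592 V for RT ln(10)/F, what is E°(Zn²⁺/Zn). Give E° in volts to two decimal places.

-0.76 V

E°cell = (0.0592/n)·log K = (0.0592/10)(383.4) = +2.270 V.
Since MnO₄⁻/Mn²⁺ is the cathode and Zn²⁺/Zn the anode, E°cell = E°(MnO₄⁻/Mn²⁺) − E°(Zn²⁺/Zn).
So E°(Zn²⁺/Zn) = E°(MnO₄⁻/Mn²⁺) − E°cell = (+1.51) − (+2.270) = -0.76 V.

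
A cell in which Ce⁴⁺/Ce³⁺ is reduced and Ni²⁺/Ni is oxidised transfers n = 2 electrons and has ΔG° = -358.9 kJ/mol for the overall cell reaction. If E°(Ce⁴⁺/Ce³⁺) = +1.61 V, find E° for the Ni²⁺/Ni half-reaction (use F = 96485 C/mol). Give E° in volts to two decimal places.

-0.25 V

E°cell = −ΔG°/(nF) = −(-358.9×10³)/((2)(96485)) = +1.860 V.
Since Ce⁴⁺/Ce³⁺ is the cathode and Ni²⁺/Ni the anode, E°cell = E°(Ce⁴⁺/Ce³⁺) − E°(Ni²⁺/Ni).
So E°(Ni²⁺/Ni) = E°(Ce⁴⁺/Ce³⁺) − E°cell = (+1.61) − (+1.860) = -0.25 V.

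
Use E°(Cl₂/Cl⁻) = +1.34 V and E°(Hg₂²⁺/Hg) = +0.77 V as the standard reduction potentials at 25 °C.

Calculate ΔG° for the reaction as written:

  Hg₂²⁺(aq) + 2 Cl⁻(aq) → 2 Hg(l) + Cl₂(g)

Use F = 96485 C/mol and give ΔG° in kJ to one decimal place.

+110.0 kJ

As written, Hg₂²⁺/Hg is reduced (cathode) and Cl₂/Cl⁻ is oxidised (anode), so E°cell = (+0.77) − (+1.34) = -0.57 V.
Balancing electrons gives n = 2.
ΔG° = −nFE° = −(2)(96485)(-0.57) = 109,993 J = +110.0 kJ.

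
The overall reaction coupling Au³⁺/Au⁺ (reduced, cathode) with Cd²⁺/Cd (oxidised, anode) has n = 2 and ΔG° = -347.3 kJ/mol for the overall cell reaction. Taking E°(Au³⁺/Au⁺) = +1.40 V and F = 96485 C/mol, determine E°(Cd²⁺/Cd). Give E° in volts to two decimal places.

E°cell = −ΔG°/(nF) = −(-347.3×10³)/((2)(96485)) = +1.800 V.
Since Au³⁺/Au⁺ is the cathode and Cd²⁺/Cd the anode, E°cell = E°(Au³⁺/Au⁺) − E°(Cd²⁺/Cd).
So E°(Cd²⁺/Cd) = E°(Au³⁺/Au⁺) − E°cell = (+1.40) − (+1.800) = -0.40 V.

-0.40 V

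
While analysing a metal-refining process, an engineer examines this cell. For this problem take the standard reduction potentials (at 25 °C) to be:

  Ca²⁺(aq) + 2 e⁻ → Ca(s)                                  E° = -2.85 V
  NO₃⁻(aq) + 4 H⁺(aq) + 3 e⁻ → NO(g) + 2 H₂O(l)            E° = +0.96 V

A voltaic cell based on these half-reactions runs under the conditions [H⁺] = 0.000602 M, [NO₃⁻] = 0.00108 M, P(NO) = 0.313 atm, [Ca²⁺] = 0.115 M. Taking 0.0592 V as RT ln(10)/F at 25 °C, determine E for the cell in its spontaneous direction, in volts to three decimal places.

NO₃⁻/NO is the cathode (higher E°), Ca²⁺/Ca the anode: E°cell = +0.96 − (-2.85) = +3.81 V, n = 6.
Overall: 2 NO₃⁻(aq) + 8 H⁺(aq) + 3 Ca(s) → 2 NO(g) + 4 H₂O(l) + 3 Ca²⁺(aq)
Q = P(NO)^2·[Ca²⁺]^3 / ([NO₃⁻]^2·[H⁺]^8); log Q = 27.870.
E = E° − (0.0592/n) log Q = +3.81 − (0.0592/6)(27.870) = +3.535 V.

+3.535 V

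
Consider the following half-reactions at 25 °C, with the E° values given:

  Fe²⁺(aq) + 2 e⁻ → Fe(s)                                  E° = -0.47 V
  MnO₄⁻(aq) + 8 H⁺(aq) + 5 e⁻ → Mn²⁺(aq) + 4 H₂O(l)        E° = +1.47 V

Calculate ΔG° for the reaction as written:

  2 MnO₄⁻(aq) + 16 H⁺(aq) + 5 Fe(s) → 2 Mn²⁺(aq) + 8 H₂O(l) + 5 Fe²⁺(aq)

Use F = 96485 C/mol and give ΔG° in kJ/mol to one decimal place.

As written, MnO₄⁻/Mn²⁺ is reduced (cathode) and Fe²⁺/Fe is oxidised (anode), so E°cell = (+1.47) − (-0.47) = +1.94 V.
Balancing electrons gives n = 10.
ΔG° = −nFE° = −(10)(96485)(+1.94) = -1,871,809 J = -1871.8 kJ/mol.

-1871.8 kJ/mol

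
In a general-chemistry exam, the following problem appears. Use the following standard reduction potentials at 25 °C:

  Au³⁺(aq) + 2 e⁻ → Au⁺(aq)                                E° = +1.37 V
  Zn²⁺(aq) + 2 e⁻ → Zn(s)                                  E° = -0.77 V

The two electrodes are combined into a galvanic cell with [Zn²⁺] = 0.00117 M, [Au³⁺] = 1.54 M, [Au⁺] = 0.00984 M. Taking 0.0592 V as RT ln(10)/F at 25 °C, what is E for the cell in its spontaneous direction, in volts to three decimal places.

+2.292 V

Au³⁺/Au⁺ is the cathode (higher E°), Zn²⁺/Zn the anode: E°cell = +1.37 − (-0.77) = +2.14 V, n = 2.
Overall: Au³⁺(aq) + Zn(s) → Au⁺(aq) + Zn²⁺(aq)
Q = [Au⁺]·[Zn²⁺] / ([Au³⁺]); log Q = -5.126.
E = E° − (0.0592/n) log Q = +2.14 − (0.0592/2)(-5.126) = +2.292 V.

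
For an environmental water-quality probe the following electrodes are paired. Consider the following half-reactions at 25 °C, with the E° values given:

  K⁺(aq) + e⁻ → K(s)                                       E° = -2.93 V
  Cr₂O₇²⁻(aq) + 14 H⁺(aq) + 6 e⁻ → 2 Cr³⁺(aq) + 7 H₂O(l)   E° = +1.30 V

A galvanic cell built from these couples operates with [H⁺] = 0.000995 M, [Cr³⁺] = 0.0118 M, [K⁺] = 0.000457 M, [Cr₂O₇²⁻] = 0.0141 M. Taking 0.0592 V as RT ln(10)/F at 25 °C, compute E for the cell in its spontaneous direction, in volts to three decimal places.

+4.033 V

Cr₂O₇²⁻/Cr³⁺ is the cathode (higher E°), K⁺/K the anode: E°cell = +1.30 − (-2.93) = +4.23 V, n = 6.
Overall: Cr₂O₇²⁻(aq) + 14 H⁺(aq) + 6 K(s) → 2 Cr³⁺(aq) + 7 H₂O(l) + 6 K⁺(aq)
Q = [Cr³⁺]^2·[K⁺]^6 / ([Cr₂O₇²⁻]·[H⁺]^14); log Q = 19.985.
E = E° − (0.0592/n) log Q = +4.23 − (0.0592/6)(19.985) = +4.033 V.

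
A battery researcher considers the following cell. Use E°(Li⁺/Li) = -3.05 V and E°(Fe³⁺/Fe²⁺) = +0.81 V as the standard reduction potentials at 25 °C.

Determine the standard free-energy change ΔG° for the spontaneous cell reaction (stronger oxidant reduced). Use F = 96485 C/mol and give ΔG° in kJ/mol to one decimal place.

Fe³⁺/Fe²⁺ (E° = +0.81 V) is the cathode; Li⁺/Li (E° = -3.05 V) is the anode, so E°cell = +3.86 V.
Balancing electrons gives n = 1 (lcm of 1 and 1).
ΔG° = −nFE° = −(1)(96485)(+3.86) = -372,432 J = -372.4 kJ/mol.

-372.4 kJ/mol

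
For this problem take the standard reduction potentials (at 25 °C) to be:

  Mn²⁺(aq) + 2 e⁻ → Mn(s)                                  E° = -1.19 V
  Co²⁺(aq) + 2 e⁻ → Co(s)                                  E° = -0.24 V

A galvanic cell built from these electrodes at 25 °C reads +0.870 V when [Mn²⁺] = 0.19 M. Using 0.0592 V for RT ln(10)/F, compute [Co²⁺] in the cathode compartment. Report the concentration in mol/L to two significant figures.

Co²⁺/Co is the cathode, Mn²⁺/Mn the anode: E°cell = +0.95 V, n = 2.
Overall reaction: Co²⁺(aq) + Mn(s) → Co(s) + Mn²⁺(aq); Q = [Mn²⁺]^1/[Co²⁺]^1.
From E = E° − (0.0592/n) log Q: log Q = (E° − E)·n/0.0592 = (+0.95 − (+0.870))·2/0.0592 = 2.7027.
So 1·log[Co²⁺] = 1·log(0.19) − log Q = -0.7212 − (2.7027) = -3.4239; [Co²⁺] = 10^(-3.4239) ≈ 0.00038 M.

0.00038 M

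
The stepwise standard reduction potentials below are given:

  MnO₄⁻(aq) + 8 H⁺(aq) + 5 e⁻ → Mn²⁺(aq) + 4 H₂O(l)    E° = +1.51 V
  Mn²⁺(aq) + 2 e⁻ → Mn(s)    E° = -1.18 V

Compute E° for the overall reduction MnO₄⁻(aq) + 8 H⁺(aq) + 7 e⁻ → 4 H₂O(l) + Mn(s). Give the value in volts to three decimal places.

Adding the free-energy changes (−nFE°) of the two steps gives −n₃FE°₃ = −n₁FE°₁ − n₂FE°₂.
E°₃ = (5×+1.51 + 2×-1.18) / 7 = (+5.190) / 7 = +0.741 V.
Simply averaging or adding the two E° values would be wrong; the electron-weighted sum is required.

+0.741 V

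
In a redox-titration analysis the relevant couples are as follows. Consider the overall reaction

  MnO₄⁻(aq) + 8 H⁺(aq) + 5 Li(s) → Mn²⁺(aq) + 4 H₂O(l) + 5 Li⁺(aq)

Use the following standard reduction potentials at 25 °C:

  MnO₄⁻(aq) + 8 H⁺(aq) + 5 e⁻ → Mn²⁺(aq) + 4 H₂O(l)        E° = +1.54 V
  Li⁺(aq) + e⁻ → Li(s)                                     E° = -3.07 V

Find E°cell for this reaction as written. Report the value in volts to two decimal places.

The MnO₄⁻/Mn²⁺ couple has the higher reduction potential, so it is the cathode; Li⁺/Li is oxidised at the anode.
E°cell = E°(cathode) − E°(anode) = (+1.54) − (-3.07) = +4.61 V.
Since E°cell > 0, the reaction is spontaneous under standard conditions.

+4.61 V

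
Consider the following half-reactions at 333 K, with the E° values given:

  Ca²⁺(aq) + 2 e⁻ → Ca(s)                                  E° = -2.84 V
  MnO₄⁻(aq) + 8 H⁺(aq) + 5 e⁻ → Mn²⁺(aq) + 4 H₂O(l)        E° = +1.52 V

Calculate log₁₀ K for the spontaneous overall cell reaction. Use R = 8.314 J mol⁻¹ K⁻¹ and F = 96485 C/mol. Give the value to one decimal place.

659.9

Cathode: MnO₄⁻/Mn²⁺; anode: Ca²⁺/Ca. E°cell = (+1.52) − (-2.84) = +4.36 V, with n = 10.
ΔG° = −nFE° = −RT ln K, so ln K = nFE°/(RT) = (10)(96485)(+4.36) / ((8.314)(333)) = 1519.470.
log₁₀ K = 1519.470 / ln 10 = 659.9.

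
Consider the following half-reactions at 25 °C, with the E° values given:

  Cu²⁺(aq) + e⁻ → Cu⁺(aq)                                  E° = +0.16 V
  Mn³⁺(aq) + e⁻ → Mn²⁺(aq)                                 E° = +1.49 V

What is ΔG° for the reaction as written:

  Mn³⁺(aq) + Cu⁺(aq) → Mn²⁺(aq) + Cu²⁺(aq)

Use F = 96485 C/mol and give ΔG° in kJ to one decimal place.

As written, Mn³⁺/Mn²⁺ is reduced (cathode) and Cu²⁺/Cu⁺ is oxidised (anode), so E°cell = (+1.49) − (+0.16) = +1.33 V.
Balancing electrons gives n = 1.
ΔG° = −nFE° = −(1)(96485)(+1.33) = -128,325 J = -128.3 kJ.

-128.3 kJ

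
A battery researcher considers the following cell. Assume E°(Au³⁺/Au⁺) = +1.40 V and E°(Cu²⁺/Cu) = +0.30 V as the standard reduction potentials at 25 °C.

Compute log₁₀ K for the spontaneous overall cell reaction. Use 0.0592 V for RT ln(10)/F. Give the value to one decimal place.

37.2

Cathode: Au³⁺/Au⁺; anode: Cu²⁺/Cu. E°cell = +1.10 V, n = 2.
log K = nE°cell / 0.0592 = (2)(+1.10) / 0.0592 = 37.2.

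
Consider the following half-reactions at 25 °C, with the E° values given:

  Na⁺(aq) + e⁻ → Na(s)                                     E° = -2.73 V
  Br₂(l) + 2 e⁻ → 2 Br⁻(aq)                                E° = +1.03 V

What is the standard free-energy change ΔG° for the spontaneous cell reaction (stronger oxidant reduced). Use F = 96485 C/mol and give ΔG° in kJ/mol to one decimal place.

-725.6 kJ/mol

Br₂/Br⁻ (E° = +1.03 V) is the cathode; Na⁺/Na (E° = -2.73 V) is the anode, so E°cell = +3.76 V.
Balancing electrons gives n = 2 (lcm of 2 and 1).
ΔG° = −nFE° = −(2)(96485)(+3.76) = -725,567 J = -725.6 kJ/mol.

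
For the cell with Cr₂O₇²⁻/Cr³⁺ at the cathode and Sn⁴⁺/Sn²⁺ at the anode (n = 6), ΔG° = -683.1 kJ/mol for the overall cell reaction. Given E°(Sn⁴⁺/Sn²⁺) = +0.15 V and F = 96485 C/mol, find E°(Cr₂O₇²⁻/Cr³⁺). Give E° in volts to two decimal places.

+1.33 V

E°cell = −ΔG°/(nF) = −(-683.1×10³)/((6)(96485)) = +1.180 V.
Since Cr₂O₇²⁻/Cr³⁺ is the cathode and Sn⁴⁺/Sn²⁺ the anode, E°cell = E°(Cr₂O₇²⁻/Cr³⁺) − E°(Sn⁴⁺/Sn²⁺).
So E°(Cr₂O₇²⁻/Cr³⁺) = E°cell + E°(Sn⁴⁺/Sn²⁺) = +1.180 + (+0.15) = +1.33 V.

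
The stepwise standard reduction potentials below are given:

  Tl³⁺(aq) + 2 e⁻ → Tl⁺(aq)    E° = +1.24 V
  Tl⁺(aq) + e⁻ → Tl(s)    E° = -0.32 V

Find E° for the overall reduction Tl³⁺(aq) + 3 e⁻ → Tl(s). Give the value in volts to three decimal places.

Adding the free-energy changes (−nFE°) of the two steps gives −n₃FE°₃ = −n₁FE°₁ − n₂FE°₂.
E°₃ = (2×+1.24 + 1×-0.32) / 3 = (+2.160) / 3 = +0.720 V.
E° values themselves are not directly additive — weighting by electron count is essential.

+0.720 V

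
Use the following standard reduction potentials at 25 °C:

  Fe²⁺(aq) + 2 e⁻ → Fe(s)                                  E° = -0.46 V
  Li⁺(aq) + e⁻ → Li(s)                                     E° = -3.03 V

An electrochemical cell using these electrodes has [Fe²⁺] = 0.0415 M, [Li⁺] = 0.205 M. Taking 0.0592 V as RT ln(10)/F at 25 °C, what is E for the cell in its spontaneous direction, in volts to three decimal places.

Fe²⁺/Fe is the cathode (higher E°), Li⁺/Li the anode: E°cell = -0.46 − (-3.03) = +2.57 V, n = 2.
Overall: Fe²⁺(aq) + 2 Li(s) → Fe(s) + 2 Li⁺(aq)
Q = [Li⁺]^2 / ([Fe²⁺]); log Q = 0.005.
E = E° − (0.0592/n) log Q = +2.57 − (0.0592/2)(0.005) = +2.570 V.

+2.570 V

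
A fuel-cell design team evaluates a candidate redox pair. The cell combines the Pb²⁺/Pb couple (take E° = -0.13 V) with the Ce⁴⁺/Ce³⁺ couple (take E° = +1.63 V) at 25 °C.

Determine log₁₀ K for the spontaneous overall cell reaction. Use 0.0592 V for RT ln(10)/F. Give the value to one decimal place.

59.5

Cathode: Ce⁴⁺/Ce³⁺; anode: Pb²⁺/Pb. E°cell = +1.76 V, n = 2.
log K = nE°cell / 0.0592 = (2)(+1.76) / 0.0592 = 59.5.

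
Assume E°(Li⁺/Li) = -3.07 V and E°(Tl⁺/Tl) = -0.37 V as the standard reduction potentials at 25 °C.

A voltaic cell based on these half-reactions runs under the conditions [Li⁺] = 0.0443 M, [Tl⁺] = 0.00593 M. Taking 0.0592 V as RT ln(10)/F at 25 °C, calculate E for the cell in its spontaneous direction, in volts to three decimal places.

Tl⁺/Tl is the cathode (higher E°), Li⁺/Li the anode: E°cell = -0.37 − (-3.07) = +2.70 V, n = 1.
Overall: Tl⁺(aq) + Li(s) → Tl(s) + Li⁺(aq)
Q = [Li⁺] / ([Tl⁺]); log Q = 0.873.
E = E° − (0.0592/n) log Q = +2.70 − (0.0592/1)(0.873) = +2.648 V.

+2.648 V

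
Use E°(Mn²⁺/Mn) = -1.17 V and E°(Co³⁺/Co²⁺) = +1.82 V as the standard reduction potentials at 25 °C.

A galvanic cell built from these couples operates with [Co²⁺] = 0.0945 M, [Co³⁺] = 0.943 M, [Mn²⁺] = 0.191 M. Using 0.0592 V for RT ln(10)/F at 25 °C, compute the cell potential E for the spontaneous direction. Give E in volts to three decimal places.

Co³⁺/Co²⁺ is the cathode (higher E°), Mn²⁺/Mn the anode: E°cell = +1.82 − (-1.17) = +2.99 V, n = 2.
Overall: 2 Co³⁺(aq) + Mn(s) → 2 Co²⁺(aq) + Mn²⁺(aq)
Q = [Co²⁺]^2·[Mn²⁺] / ([Co³⁺]^2); log Q = -2.717.
E = E° − (0.0592/n) log Q = +2.99 − (0.0592/2)(-2.717) = +3.070 V.

+3.070 V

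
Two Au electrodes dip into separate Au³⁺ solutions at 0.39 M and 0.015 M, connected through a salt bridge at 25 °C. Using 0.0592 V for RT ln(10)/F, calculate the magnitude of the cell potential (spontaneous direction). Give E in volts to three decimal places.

For a concentration cell E°cell = 0. The 0.39 M side is the cathode (reduction is favoured where [Au³⁺] is higher).
With n = 3, E = −(0.0592/3) log([Au³⁺]ₐₙ/[Au³⁺]꜀ₐₜ) = −(0.0592/3) log(0.015/0.39) = −(0.0592/3)(-1.415) = +0.028 V.

+0.028 V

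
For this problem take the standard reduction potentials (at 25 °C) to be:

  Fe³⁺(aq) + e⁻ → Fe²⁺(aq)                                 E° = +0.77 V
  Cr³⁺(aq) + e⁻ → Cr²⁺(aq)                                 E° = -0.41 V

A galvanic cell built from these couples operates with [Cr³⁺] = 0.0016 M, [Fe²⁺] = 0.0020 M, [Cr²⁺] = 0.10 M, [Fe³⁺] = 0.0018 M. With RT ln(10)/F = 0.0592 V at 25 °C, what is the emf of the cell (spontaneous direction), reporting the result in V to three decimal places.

+1.284 V

Fe³⁺/Fe²⁺ is the cathode (higher E°), Cr³⁺/Cr²⁺ the anode: E°cell = +0.77 − (-0.41) = +1.18 V, n = 1.
Overall: Fe³⁺(aq) + Cr²⁺(aq) → Fe²⁺(aq) + Cr³⁺(aq)
Q = [Fe²⁺]·[Cr³⁺] / ([Fe³⁺]·[Cr²⁺]); log Q = -1.750.
E = E° − (0.0592/n) log Q = +1.18 − (0.0592/1)(-1.750) = +1.284 V.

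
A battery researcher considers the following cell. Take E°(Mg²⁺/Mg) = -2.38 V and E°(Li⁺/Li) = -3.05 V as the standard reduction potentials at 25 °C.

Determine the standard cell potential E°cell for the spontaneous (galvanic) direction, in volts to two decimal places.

+0.67 V

The Mg²⁺/Mg couple has the higher reduction potential, so it is the cathode; Li⁺/Li is oxidised at the anode.
E°cell = E°(cathode) − E°(anode) = (-2.38) − (-3.05) = +0.67 V.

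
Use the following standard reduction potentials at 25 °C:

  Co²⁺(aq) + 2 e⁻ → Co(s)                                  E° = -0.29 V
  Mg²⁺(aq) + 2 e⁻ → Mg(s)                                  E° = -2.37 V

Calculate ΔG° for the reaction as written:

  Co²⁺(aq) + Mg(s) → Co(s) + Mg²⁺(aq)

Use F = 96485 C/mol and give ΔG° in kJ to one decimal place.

-401.4 kJ

As written, Co²⁺/Co is reduced (cathode) and Mg²⁺/Mg is oxidised (anode), so E°cell = (-0.29) − (-2.37) = +2.08 V.
Balancing electrons gives n = 2.
ΔG° = −nFE° = −(2)(96485)(+2.08) = -401,378 J = -401.4 kJ.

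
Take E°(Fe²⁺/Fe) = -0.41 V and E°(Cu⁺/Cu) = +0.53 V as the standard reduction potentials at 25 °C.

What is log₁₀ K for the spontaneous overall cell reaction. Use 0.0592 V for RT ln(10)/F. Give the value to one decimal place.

31.8

Cathode: Cu⁺/Cu; anode: Fe²⁺/Fe. E°cell = +0.94 V, n = 2.
log K = nE°cell / 0.0592 = (2)(+0.94) / 0.0592 = 31.8.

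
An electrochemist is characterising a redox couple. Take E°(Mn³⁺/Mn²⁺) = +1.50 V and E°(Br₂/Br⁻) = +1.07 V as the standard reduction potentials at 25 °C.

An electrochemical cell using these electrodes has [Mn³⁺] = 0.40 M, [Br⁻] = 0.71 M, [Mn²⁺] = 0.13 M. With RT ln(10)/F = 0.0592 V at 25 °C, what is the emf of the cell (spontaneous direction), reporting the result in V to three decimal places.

Mn³⁺/Mn²⁺ is the cathode (higher E°), Br₂/Br⁻ the anode: E°cell = +1.50 − (+1.07) = +0.43 V, n = 2.
Overall: 2 Mn³⁺(aq) + 2 Br⁻(aq) → 2 Mn²⁺(aq) + Br₂(l)
Q = [Mn²⁺]^2 / ([Mn³⁺]^2·[Br⁻]^2); log Q = -0.679.
E = E° − (0.0592/n) log Q = +0.43 − (0.0592/2)(-0.679) = +0.450 V.

+0.450 V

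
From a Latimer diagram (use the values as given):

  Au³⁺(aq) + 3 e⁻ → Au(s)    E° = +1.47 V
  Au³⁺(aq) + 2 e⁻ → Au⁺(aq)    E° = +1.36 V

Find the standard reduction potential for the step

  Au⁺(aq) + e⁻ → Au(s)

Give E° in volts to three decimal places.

Sequential free energies add, so n₃E°₃ = n₁E°₁ + n₂E°₂.
With n₃ = 3, and the known step contributing 2×(+1.36) V, the unknown satisfies 1·E° = 3×(+1.47) − 2×(+1.36) = +1.690.
E° = +1.690 / 1 = +1.690 V.

+1.690 V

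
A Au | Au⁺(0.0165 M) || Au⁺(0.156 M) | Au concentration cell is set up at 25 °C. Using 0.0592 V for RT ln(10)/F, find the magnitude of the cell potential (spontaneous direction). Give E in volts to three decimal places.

+0.058 V

For a concentration cell E°cell = 0. The 0.156 M side is the cathode (reduction is favoured where [Au⁺] is higher).
With n = 1, E = −(0.0592/1) log([Au⁺]ₐₙ/[Au⁺]꜀ₐₜ) = −(0.0592/1) log(0.0165/0.156) = −(0.0592/1)(-0.976) = +0.058 V.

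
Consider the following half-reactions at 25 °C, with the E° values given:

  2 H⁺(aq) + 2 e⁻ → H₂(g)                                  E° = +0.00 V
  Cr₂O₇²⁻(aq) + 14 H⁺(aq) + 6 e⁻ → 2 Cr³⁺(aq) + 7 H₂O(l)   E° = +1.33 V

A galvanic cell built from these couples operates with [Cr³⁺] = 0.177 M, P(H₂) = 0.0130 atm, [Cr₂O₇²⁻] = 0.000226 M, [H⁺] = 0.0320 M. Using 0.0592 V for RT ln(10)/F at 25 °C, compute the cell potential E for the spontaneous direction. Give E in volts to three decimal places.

Cr₂O₇²⁻/Cr³⁺ is the cathode (higher E°), H⁺/H₂ the anode: E°cell = +1.33 − (+0.00) = +1.33 V, n = 6.
Overall: Cr₂O₇²⁻(aq) + 8 H⁺(aq) + 3 H₂(g) → 2 Cr³⁺(aq) + 7 H₂O(l)
Q = [Cr³⁺]^2 / ([Cr₂O₇²⁻]·[H⁺]^8·P(H₂)^3); log Q = 19.759.
E = E° − (0.0592/n) log Q = +1.33 − (0.0592/6)(19.759) = +1.135 V.

+1.135 V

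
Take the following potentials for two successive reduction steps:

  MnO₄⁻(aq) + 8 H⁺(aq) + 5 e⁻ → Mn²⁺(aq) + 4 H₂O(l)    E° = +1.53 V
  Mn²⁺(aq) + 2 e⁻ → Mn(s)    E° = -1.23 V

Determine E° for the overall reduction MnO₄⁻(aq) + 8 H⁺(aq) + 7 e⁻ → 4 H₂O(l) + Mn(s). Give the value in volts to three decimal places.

+0.741 V

Standard free energies of sequential steps add: ΔG°₃ = ΔG°₁ + ΔG°₂, so n₃E°₃ = n₁E°₁ + n₂E°₂.
E°₃ = (5×+1.53 + 2×-1.23) / 7 = (+5.190) / 7 = +0.741 V.
E° values themselves are not directly additive — weighting by electron count is essential.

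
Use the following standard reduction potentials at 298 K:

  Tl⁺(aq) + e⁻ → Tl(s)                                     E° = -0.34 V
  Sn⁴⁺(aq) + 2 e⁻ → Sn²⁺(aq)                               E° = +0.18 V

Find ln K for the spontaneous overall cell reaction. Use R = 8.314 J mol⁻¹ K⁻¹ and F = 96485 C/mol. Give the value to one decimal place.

40.5

Cathode: Sn⁴⁺/Sn²⁺; anode: Tl⁺/Tl. E°cell = (+0.18) − (-0.34) = +0.52 V, with n = 2.
ΔG° = −nFE° = −RT ln K, so ln K = nFE°/(RT) = (2)(96485)(+0.52) / ((8.314)(298)) = 40.501.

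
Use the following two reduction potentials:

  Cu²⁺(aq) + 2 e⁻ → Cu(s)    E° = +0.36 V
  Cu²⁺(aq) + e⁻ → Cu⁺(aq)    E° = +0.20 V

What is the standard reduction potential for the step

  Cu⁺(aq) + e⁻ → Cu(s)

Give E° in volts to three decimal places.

+0.520 V

Sequential free energies add, so n₃E°₃ = n₁E°₁ + n₂E°₂.
With n₃ = 2, and the known step contributing 1×(+0.20) V, the unknown satisfies 1·E° = 2×(+0.36) − 1×(+0.20) = +0.520.
E° = +0.520 / 1 = +0.520 V.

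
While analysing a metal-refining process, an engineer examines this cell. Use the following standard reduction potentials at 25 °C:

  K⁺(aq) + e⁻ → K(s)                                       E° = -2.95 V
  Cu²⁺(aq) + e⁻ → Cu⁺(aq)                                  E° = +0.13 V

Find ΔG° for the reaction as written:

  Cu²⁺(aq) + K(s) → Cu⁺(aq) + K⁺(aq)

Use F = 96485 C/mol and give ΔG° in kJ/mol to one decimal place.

As written, Cu²⁺/Cu⁺ is reduced (cathode) and K⁺/K is oxidised (anode), so E°cell = (+0.13) − (-2.95) = +3.08 V.
Balancing electrons gives n = 1.
ΔG° = −nFE° = −(1)(96485)(+3.08) = -297,174 J = -297.2 kJ/mol.

-297.2 kJ/mol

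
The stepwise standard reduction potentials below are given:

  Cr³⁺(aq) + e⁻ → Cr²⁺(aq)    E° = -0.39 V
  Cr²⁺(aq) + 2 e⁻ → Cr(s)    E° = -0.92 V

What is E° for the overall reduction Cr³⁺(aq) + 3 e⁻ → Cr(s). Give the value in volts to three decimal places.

Standard free energies of sequential steps add: ΔG°₃ = ΔG°₁ + ΔG°₂, so n₃E°₃ = n₁E°₁ + n₂E°₂.
E°₃ = (1×-0.39 + 2×-0.92) / 3 = (-2.230) / 3 = -0.743 V.
Simply averaging or adding the two E° values would be wrong; the electron-weighted sum is required.

-0.743 V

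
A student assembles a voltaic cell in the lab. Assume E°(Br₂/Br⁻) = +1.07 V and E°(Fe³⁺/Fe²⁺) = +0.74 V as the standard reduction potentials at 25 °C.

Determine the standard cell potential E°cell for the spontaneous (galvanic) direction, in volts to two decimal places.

+0.33 V

The Br₂/Br⁻ couple has the higher reduction potential, so it is the cathode; Fe³⁺/Fe²⁺ is oxidised at the anode.
E°cell = E°(cathode) − E°(anode) = (+1.07) − (+0.74) = +0.33 V.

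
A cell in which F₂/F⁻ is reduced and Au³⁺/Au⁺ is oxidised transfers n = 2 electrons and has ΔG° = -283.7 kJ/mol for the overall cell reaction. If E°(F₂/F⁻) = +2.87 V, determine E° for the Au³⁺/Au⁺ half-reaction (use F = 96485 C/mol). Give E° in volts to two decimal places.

+1.40 V

E°cell = −ΔG°/(nF) = −(-283.7×10³)/((2)(96485)) = +1.470 V.
Since F₂/F⁻ is the cathode and Au³⁺/Au⁺ the anode, E°cell = E°(F₂/F⁻) − E°(Au³⁺/Au⁺).
So E°(Au³⁺/Au⁺) = E°(F₂/F⁻) − E°cell = (+2.87) − (+1.470) = +1.40 V.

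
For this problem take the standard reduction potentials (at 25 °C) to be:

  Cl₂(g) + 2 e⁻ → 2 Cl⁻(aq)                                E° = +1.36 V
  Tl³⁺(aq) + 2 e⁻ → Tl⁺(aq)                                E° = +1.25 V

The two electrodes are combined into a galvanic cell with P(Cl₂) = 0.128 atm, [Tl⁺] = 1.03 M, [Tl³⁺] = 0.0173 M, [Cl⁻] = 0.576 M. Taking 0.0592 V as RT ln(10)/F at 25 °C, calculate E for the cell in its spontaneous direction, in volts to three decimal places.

Cl₂/Cl⁻ is the cathode (higher E°), Tl³⁺/Tl⁺ the anode: E°cell = +1.36 − (+1.25) = +0.11 V, n = 2.
Overall: Cl₂(g) + Tl⁺(aq) → 2 Cl⁻(aq) + Tl³⁺(aq)
Q = [Cl⁻]^2·[Tl³⁺] / (P(Cl₂)·[Tl⁺]); log Q = -1.361.
E = E° − (0.0592/n) log Q = +0.11 − (0.0592/2)(-1.361) = +0.150 V.

+0.150 V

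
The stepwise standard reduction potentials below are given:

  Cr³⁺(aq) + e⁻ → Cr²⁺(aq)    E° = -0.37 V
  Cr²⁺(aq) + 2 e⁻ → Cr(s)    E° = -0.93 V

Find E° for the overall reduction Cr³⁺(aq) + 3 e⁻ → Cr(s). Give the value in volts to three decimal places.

-0.743 V

Adding the free-energy changes (−nFE°) of the two steps gives −n₃FE°₃ = −n₁FE°₁ − n₂FE°₂.
E°₃ = (1×-0.37 + 2×-0.93) / 3 = (-2.230) / 3 = -0.743 V.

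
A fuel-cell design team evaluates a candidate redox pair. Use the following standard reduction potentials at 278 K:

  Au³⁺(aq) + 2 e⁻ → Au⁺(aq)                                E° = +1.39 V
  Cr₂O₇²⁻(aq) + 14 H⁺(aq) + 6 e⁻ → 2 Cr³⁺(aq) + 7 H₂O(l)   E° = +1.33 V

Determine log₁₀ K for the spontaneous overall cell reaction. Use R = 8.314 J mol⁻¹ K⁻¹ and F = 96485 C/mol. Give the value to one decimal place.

Cathode: Au³⁺/Au⁺; anode: Cr₂O₇²⁻/Cr³⁺. E°cell = (+1.39) − (+1.33) = +0.06 V, with n = 6.
ΔG° = −nFE° = −RT ln K, so ln K = nFE°/(RT) = (6)(96485)(+0.06) / ((8.314)(278)) = 15.028.
log₁₀ K = 15.028 / ln 10 = 6.5.

6.5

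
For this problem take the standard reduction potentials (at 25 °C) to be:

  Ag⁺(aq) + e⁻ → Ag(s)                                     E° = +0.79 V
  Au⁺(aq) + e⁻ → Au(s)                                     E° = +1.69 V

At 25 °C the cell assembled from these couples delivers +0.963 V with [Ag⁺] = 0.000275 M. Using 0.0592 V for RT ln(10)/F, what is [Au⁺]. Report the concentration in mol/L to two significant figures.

0.0032 M

Au⁺/Au is the cathode, Ag⁺/Ag the anode: E°cell = +0.90 V, n = 1.
Overall reaction: Au⁺(aq) + Ag(s) → Au(s) + Ag⁺(aq); Q = [Ag⁺]^1/[Au⁺]^1.
From E = E° − (0.0592/n) log Q: log Q = (E° − E)·n/0.0592 = (+0.90 − (+0.963))·1/0.0592 = -1.0642.
So 1·log[Au⁺] = 1·log(0.000275) − log Q = -3.5607 − (-1.0642) = -2.4965; [Au⁺] = 10^(-2.4965) ≈ 0.0032 M.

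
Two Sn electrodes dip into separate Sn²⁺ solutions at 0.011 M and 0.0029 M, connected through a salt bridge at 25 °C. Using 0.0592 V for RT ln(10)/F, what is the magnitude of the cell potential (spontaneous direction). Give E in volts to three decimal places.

+0.017 V

For a concentration cell E°cell = 0. The 0.011 M side is the cathode (reduction is favoured where [Sn²⁺] is higher).
With n = 2, E = −(0.0592/2) log([Sn²⁺]ₐₙ/[Sn²⁺]꜀ₐₜ) = −(0.0592/2) log(0.0029/0.011) = −(0.0592/2)(-0.579) = +0.017 V.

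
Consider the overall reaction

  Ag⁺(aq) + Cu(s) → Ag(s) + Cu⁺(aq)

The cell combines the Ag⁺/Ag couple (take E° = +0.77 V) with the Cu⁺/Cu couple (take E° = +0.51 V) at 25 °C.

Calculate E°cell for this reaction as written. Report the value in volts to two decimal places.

+0.26 V

The Ag⁺/Ag couple has the higher reduction potential, so it is the cathode; Cu⁺/Cu is oxidised at the anode.
E°cell = E°(cathode) − E°(anode) = (+0.77) − (+0.51) = +0.26 V.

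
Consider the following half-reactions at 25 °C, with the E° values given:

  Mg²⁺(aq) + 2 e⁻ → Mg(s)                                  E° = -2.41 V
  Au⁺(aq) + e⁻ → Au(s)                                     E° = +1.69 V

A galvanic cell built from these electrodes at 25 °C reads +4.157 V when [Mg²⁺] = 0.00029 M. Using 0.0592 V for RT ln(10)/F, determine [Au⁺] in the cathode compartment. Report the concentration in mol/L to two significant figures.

Au⁺/Au is the cathode, Mg²⁺/Mg the anode: E°cell = +4.10 V, n = 2.
Overall reaction: 2 Au⁺(aq) + Mg(s) → 2 Au(s) + Mg²⁺(aq); Q = [Mg²⁺]^1/[Au⁺]^2.
From E = E° − (0.0592/n) log Q: log Q = (E° − E)·n/0.0592 = (+4.10 − (+4.157))·2/0.0592 = -1.9257.
So 2·log[Au⁺] = 1·log(0.00029) − log Q = -3.5376 − (-1.9257) = -1.6119; log[Au⁺] = -1.6119 / 2 = -0.8060; [Au⁺] = 10^(-0.8060) ≈ 0.16 M.

0.16 M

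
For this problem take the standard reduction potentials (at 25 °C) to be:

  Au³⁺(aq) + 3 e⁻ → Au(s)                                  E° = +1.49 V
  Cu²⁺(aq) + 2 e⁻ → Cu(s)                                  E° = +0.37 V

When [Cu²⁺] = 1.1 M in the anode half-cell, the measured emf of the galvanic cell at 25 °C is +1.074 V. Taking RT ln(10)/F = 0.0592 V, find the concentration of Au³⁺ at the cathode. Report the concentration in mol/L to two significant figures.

0.0054 M

Au³⁺/Au is the cathode, Cu²⁺/Cu the anode: E°cell = +1.12 V, n = 6.
Overall reaction: 2 Au³⁺(aq) + 3 Cu(s) → 2 Au(s) + 3 Cu²⁺(aq); Q = [Cu²⁺]^3/[Au³⁺]^2.
From E = E° − (0.0592/n) log Q: log Q = (E° − E)·n/0.0592 = (+1.12 − (+1.074))·6/0.0592 = 4.6622.
So 2·log[Au³⁺] = 3·log(1.1) − log Q = 0.1242 − (4.6622) = -4.5380; log[Au³⁺] = -4.5380 / 2 = -2.2690; [Au³⁺] = 10^(-2.2690) ≈ 0.0054 M.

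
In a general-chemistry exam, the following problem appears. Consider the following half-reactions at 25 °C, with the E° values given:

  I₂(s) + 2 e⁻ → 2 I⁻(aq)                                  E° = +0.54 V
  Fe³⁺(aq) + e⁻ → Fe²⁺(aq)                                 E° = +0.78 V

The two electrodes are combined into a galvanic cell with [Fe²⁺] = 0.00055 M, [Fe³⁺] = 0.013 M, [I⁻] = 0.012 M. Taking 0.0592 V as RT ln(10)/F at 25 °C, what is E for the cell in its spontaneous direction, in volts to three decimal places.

Fe³⁺/Fe²⁺ is the cathode (higher E°), I₂/I⁻ the anode: E°cell = +0.78 − (+0.54) = +0.24 V, n = 2.
Overall: 2 Fe³⁺(aq) + 2 I⁻(aq) → 2 Fe²⁺(aq) + I₂(s)
Q = [Fe²⁺]^2 / ([Fe³⁺]^2·[I⁻]^2); log Q = 1.094.
E = E° − (0.0592/n) log Q = +0.24 − (0.0592/2)(1.094) = +0.208 V.

+0.208 V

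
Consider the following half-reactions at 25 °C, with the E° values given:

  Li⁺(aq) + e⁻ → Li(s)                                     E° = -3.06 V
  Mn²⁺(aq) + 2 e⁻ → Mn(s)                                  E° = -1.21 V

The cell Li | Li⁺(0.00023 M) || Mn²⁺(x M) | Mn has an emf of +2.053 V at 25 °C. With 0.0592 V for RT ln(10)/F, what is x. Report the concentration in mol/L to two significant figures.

Mn²⁺/Mn is the cathode, Li⁺/Li the anode: E°cell = +1.85 V, n = 2.
Overall reaction: Mn²⁺(aq) + 2 Li(s) → Mn(s) + 2 Li⁺(aq); Q = [Li⁺]^2/[Mn²⁺]^1.
From E = E° − (0.0592/n) log Q: log Q = (E° − E)·n/0.0592 = (+1.85 − (+2.053))·2/0.0592 = -6.8581.
So 1·log[Mn²⁺] = 2·log(0.00023) − log Q = -7.2765 − (-6.8581) = -0.4184; [Mn²⁺] = 10^(-0.4184) ≈ 0.38 M.

0.38 M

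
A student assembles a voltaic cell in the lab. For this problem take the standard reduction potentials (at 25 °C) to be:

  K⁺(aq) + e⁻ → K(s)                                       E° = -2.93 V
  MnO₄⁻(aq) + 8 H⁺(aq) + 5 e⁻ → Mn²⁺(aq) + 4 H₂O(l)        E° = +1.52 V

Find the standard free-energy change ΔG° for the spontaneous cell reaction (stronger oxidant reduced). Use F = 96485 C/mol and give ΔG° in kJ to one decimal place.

MnO₄⁻/Mn²⁺ (E° = +1.52 V) is the cathode; K⁺/K (E° = -2.93 V) is the anode, so E°cell = +4.45 V.
Balancing electrons gives n = 5 (lcm of 5 and 1).
ΔG° = −nFE° = −(5)(96485)(+4.45) = -2,146,791 J = -2146.8 kJ.

-2146.8 kJ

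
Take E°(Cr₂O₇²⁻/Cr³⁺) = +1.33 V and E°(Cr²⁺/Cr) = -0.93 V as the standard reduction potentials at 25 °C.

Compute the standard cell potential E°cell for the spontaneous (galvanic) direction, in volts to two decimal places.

+2.26 V

The Cr₂O₇²⁻/Cr³⁺ couple has the higher reduction potential, so it is the cathode; Cr²⁺/Cr is oxidised at the anode.
E°cell = E°(cathode) − E°(anode) = (+1.33) − (-0.93) = +2.26 V.
Since E°cell > 0, the reaction is spontaneous under standard conditions.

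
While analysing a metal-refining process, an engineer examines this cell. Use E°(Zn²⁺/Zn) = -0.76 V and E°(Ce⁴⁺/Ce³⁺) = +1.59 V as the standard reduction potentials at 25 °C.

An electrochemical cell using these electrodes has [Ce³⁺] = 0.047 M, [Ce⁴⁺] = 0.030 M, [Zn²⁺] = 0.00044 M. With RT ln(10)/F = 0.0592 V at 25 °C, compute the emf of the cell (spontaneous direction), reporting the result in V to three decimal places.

Ce⁴⁺/Ce³⁺ is the cathode (higher E°), Zn²⁺/Zn the anode: E°cell = +1.59 − (-0.76) = +2.35 V, n = 2.
Overall: 2 Ce⁴⁺(aq) + Zn(s) → 2 Ce³⁺(aq) + Zn²⁺(aq)
Q = [Ce³⁺]^2·[Zn²⁺] / ([Ce⁴⁺]^2); log Q = -2.967.
E = E° − (0.0592/n) log Q = +2.35 − (0.0592/2)(-2.967) = +2.438 V.

+2.438 V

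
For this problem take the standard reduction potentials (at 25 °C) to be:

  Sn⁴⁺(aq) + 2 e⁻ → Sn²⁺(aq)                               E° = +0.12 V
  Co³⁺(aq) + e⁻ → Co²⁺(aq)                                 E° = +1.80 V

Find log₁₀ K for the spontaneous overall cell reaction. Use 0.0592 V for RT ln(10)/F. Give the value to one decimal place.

Cathode: Co³⁺/Co²⁺; anode: Sn⁴⁺/Sn²⁺. E°cell = +1.68 V, n = 2.
log K = nE°cell / 0.0592 = (2)(+1.68) / 0.0592 = 56.8.

56.8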